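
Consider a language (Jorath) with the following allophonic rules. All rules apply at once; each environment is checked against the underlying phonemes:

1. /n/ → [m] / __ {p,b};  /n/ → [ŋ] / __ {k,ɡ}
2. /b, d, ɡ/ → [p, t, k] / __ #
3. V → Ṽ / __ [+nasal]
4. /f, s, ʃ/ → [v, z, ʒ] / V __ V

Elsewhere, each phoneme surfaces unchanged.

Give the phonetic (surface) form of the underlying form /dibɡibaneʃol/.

[dibɡibãneʒol]

/d/ (word-initial) is in the target of rule 2 but the environment (word-finally) is not met → [d].
/i/ — between /d/ and /b/; rule 3 does not apply here → [i].
/b/ (between /i/ and /ɡ/) fails the environment for rule 2, so it stays [b].
/ɡ/ — between /b/ and /i/; rule 2 does not apply here → [ɡ].
/i/ (between /ɡ/ and /b/): rule 3 targets it, but not before a nasal consonant → unchanged [i].
/b/ (between /i/ and /a/) fails the environment for rule 2, so it stays [b].
/a/ meets the environment for rule 3 (before a nasal consonant) → [ã].
/n/ (between /a/ and /e/) fails the environment for rule 1, so it stays [n].
/e/ (between /n/ and /ʃ/): rule 3 targets it, but not before a nasal consonant → unchanged [e].
/ʃ/ (between /e/ and /o/): between two vowels, so rule 4 applies → [ʒ].
/o/ (between /ʃ/ and /l/) is in the target of rule 3 but the environment (before a nasal consonant) is not met → [o].
/l/ (word-final): no rule targets it → [l].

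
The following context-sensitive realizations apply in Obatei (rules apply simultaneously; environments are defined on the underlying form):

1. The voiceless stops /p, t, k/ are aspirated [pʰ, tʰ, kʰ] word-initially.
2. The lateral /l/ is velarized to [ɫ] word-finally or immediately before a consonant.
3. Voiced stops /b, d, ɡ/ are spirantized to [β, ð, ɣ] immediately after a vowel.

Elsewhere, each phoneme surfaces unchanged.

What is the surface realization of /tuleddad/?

[tʰuleðdað]

/t/ (word-initial): word-initially, so rule 1 applies → [tʰ].
/l/ — between /u/ and /e/; rule 2 does not apply here → [l].
/d/ — between /e/ and /d/, immediately after a vowel — surfaces as [ð] (rule 3).
/d/ (between /d/ and /a/) is in the target of rule 3 but the environment (immediately after a vowel) is not met → [d].
/d/ (word-final): immediately after a vowel, so rule 3 applies → [ð].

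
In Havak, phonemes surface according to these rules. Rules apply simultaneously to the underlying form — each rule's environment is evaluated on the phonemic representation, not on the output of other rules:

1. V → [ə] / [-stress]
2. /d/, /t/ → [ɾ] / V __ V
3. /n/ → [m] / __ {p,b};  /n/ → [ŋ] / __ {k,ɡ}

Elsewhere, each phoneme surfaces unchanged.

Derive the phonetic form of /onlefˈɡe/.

[ənləfˈɡe]

Rule 1 applies to /o/ (word-initial: in an unstressed syllable) → [ə].
/n/ — between /o/ and /l/; rule 3 does not apply here → [n].
/l/ — not in any rule's target class → [l].
/e/ meets the environment for rule 1 (in an unstressed syllable) → [ə].
/f/ — not in any rule's target class → [f].
/ɡ/ (between /f/ and /e/) is unaffected → [ɡ].
/e/ (word-final) fails the environment for rule 1, so it stays [e].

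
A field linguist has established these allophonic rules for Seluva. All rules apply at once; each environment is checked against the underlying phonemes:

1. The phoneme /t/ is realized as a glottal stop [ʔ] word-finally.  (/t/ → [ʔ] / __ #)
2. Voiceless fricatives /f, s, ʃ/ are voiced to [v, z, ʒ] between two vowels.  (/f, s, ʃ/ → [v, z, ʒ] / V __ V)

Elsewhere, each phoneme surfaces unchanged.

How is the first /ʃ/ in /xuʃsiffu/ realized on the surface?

[ʃ]

/ʃ/ (between /u/ and /s/) fails the environment for rule 2, so it stays [ʃ].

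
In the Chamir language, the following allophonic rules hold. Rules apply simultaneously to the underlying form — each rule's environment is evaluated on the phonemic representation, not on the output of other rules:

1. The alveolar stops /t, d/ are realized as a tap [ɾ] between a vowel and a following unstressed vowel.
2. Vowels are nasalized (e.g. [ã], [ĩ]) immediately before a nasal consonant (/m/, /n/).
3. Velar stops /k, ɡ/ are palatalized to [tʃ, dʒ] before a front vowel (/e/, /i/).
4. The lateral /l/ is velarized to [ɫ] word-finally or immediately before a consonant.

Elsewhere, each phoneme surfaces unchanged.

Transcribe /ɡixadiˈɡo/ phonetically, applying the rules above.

/ɡ/ meets the environment for rule 3 (before a front vowel) → [dʒ].
/i/ (between /ɡ/ and /x/) is in the target of rule 2 but the environment (before a nasal consonant) is not met → [i].
/x/ stays [x].
/a/ (between /x/ and /d/) is in the target of rule 2 but the environment (before a nasal consonant) is not met → [a].
/d/ — between /a/ and /i/, between a vowel and a following unstressed vowel — surfaces as [ɾ] (rule 1).
/i/ — between /d/ and /ɡ/; rule 2 does not apply here → [i].
/ɡ/ (between /i/ and /o/) fails the environment for rule 3, so it stays [ɡ].
/o/ (word-final) is in the target of rule 2 but the environment (before a nasal consonant) is not met → [o].

[dʒixaɾiˈɡo]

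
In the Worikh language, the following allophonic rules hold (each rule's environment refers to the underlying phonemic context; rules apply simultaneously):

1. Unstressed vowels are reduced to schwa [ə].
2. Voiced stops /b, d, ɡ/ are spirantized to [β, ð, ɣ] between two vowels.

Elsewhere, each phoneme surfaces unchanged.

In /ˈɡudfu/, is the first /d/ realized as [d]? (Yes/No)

Yes

/d/ (between /u/ and /f/) fails the environment for rule 2, so it stays [d].
The actual realization is [d], which matches [d].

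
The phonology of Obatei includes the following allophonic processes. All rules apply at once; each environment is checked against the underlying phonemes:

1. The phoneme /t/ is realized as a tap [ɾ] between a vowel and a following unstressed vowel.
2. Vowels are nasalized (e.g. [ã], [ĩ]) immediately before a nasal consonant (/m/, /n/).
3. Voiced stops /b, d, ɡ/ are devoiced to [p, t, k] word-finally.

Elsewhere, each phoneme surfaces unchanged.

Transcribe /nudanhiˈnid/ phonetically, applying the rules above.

/u/ (between /n/ and /d/) fails the environment for rule 2, so it stays [u].
/d/ (between /u/ and /a/) fails the environment for rule 3, so it stays [d].
/a/ (between /d/ and /n/): before a nasal consonant, so rule 2 applies → [ã].
Rule 2 applies to /i/ (between /h/ and /n/: before a nasal consonant) → [ĩ].
/i/ (between /n/ and /d/) fails the environment for rule 2, so it stays [i].
/d/ (word-final): word-finally, so rule 3 applies → [t].

[nudãnhĩˈnit]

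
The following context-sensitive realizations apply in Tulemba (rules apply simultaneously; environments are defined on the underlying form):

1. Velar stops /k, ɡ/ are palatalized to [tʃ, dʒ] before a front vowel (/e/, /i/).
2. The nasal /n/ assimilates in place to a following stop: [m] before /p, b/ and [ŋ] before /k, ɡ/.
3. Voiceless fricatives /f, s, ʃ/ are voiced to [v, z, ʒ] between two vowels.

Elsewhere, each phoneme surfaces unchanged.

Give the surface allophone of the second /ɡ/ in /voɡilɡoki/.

/ɡ/ (between /l/ and /o/): rule 1 targets it, but not before a front vowel → unchanged [ɡ].

[ɡ]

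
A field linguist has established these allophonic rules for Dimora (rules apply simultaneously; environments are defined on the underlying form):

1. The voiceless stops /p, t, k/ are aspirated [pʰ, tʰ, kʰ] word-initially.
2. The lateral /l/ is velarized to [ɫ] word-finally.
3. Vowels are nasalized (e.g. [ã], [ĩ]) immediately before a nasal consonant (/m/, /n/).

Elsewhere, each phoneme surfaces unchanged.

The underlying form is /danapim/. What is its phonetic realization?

/d/ (word-initial) is unaffected → [d].
/a/ (between /d/ and /n/) occurs before a nasal consonant → [ã] by rule 3.
/n/ (between /a/ and /a/) is unaffected → [n].
/a/ (between /n/ and /p/) is in the target of rule 3 but the environment (before a nasal consonant) is not met → [a].
/p/ (between /a/ and /i/) is in the target of rule 1 but the environment (word-initially) is not met → [p].
Rule 3 applies to /i/ (between /p/ and /m/: before a nasal consonant) → [ĩ].
/m/ (word-final) is unaffected → [m].

[dãnapĩm]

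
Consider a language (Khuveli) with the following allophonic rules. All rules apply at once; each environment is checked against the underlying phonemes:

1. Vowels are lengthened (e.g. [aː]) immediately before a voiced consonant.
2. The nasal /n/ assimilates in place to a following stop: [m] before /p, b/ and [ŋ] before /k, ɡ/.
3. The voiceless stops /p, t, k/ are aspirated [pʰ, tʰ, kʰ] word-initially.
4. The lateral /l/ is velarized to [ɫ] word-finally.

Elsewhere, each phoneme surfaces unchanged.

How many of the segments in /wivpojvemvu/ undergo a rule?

Segments that undergo a rule: /i/ → [iː] (rule 1); /o/ → [oː] (rule 1); /e/ → [eː] (rule 1).
All other segments surface unchanged.

3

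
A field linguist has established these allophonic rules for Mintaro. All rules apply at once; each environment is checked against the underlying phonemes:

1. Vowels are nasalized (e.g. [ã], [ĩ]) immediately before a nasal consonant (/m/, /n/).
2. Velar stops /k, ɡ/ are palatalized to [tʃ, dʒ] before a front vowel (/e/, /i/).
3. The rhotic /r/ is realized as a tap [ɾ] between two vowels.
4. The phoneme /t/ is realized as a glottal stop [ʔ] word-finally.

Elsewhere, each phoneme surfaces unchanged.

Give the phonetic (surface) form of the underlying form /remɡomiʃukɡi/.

/r/ (word-initial) is in the target of rule 3 but the environment (between two vowels) is not met → [r].
/e/ (between /r/ and /m/): before a nasal consonant, so rule 1 applies → [ẽ].
/ɡ/ (between /m/ and /o/): rule 2 targets it, but not before a front vowel → unchanged [ɡ].
Rule 1 applies to /o/ (between /ɡ/ and /m/: before a nasal consonant) → [õ].
/i/ (between /m/ and /ʃ/) fails the environment for rule 1, so it stays [i].
/u/ (between /ʃ/ and /k/) fails the environment for rule 1, so it stays [u].
/k/ (between /u/ and /ɡ/) is in the target of rule 2 but the environment (before a front vowel) is not met → [k].
/ɡ/ (between /k/ and /i/): before a front vowel, so rule 2 applies → [dʒ].
/i/ (word-final) is in the target of rule 1 but the environment (before a nasal consonant) is not met → [i].

[rẽmɡõmiʃukdʒi]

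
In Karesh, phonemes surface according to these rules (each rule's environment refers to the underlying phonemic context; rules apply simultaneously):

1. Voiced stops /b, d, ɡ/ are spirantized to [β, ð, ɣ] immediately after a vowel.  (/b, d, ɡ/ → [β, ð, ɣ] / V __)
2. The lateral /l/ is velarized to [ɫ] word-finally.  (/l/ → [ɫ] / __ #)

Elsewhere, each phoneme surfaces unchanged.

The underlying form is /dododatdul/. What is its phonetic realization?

/d/ (word-initial): rule 1 targets it, but not immediately after a vowel → unchanged [d].
/o/ stays [o].
/d/ — between /o/ and /o/, immediately after a vowel — surfaces as [ð] (rule 1).
/o/ stays [o].
/d/ — between /o/ and /a/, immediately after a vowel — surfaces as [ð] (rule 1).
/a/ — not in any rule's target class → [a].
/t/ stays [t].
/d/ — between /t/ and /u/; rule 1 does not apply here → [d].
/u/ — not in any rule's target class → [u].
/l/ (word-final) occurs word-finally → [ɫ] by rule 2.

[doðoðatduɫ]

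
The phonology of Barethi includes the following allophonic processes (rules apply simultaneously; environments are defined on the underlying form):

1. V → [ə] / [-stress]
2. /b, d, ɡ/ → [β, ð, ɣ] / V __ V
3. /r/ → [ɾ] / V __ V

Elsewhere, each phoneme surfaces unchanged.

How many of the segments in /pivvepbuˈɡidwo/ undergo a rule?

5

Segments that undergo a rule: /i/ → [ə] (rule 1); /e/ → [ə] (rule 1); /u/ → [ə] (rule 1); /ɡ/ → [ɣ] (rule 2); /o/ → [ə] (rule 1).
All other segments surface unchanged.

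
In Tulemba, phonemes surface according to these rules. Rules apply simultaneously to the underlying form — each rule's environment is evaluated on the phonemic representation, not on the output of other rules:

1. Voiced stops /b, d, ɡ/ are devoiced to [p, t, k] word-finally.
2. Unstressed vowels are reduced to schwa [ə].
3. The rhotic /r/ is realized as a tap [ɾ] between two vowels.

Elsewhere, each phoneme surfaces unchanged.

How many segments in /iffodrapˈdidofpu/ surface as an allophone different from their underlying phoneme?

5

Segments that undergo a rule: /i/ → [ə] (rule 2); /o/ → [ə] (rule 2); /a/ → [ə] (rule 2); /o/ → [ə] (rule 2); /u/ → [ə] (rule 2).
All other segments surface unchanged.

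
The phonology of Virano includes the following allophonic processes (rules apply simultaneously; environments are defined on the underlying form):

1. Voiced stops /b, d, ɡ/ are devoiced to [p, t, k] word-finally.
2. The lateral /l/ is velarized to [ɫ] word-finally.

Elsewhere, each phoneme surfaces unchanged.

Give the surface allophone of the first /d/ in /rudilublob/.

/d/ (between /u/ and /i/) is in the target of rule 1 but the environment (word-finally) is not met → [d].

[d]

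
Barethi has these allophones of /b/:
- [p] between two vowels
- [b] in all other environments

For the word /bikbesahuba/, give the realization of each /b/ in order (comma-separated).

[b], [b], [p]

Occurrence 1 (position 1): no conditioning environment matches → elsewhere allophone [b].
Occurrence 2 (position 4): no conditioning environment matches → elsewhere allophone [b].
Occurrence 3 (position 10): between two vowels → [p].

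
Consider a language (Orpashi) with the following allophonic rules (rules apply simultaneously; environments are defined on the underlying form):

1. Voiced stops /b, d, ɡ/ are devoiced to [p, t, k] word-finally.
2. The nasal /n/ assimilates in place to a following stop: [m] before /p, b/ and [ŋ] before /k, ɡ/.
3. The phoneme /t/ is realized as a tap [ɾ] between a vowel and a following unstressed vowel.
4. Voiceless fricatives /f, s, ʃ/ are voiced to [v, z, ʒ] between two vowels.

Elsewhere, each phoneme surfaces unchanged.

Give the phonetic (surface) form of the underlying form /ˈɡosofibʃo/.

/ɡ/ — word-initial; rule 1 does not apply here → [ɡ].
/o/ (between /ɡ/ and /s/): no rule targets it → [o].
/s/ — between /o/ and /o/, between two vowels — surfaces as [z] (rule 4).
/o/ — not in any rule's target class → [o].
/f/ — between /o/ and /i/, between two vowels — surfaces as [v] (rule 4).
/i/ (between /f/ and /b/) is unaffected → [i].
/b/ (between /i/ and /ʃ/) is in the target of rule 1 but the environment (word-finally) is not met → [b].
/ʃ/ (between /b/ and /o/) is in the target of rule 4 but the environment (between two vowels) is not met → [ʃ].
/o/ — not in any rule's target class → [o].

[ˈɡozovibʃo]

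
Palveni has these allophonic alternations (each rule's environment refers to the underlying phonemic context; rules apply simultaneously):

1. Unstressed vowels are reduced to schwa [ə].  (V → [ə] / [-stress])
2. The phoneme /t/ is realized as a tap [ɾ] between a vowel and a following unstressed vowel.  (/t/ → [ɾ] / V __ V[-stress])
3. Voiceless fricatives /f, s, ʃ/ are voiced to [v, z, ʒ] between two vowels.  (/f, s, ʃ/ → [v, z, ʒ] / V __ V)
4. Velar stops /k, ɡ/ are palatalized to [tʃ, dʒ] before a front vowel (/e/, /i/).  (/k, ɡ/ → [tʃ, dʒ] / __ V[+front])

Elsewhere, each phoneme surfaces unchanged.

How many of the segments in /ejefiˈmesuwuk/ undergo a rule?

7

Segments that undergo a rule: /e/ → [ə] (rule 1); /e/ → [ə] (rule 1); /f/ → [v] (rule 3); /i/ → [ə] (rule 1); /s/ → [z] (rule 3); /u/ → [ə] (rule 1); /u/ → [ə] (rule 1).
All other segments surface unchanged.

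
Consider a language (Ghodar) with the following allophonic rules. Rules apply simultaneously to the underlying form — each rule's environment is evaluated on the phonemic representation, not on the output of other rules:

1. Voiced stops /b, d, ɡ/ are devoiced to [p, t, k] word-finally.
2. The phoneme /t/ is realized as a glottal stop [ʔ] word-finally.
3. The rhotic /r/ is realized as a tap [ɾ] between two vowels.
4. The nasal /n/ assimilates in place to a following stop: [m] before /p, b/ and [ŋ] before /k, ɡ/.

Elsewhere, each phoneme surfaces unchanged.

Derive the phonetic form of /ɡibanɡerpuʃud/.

/ɡ/ (word-initial) is in the target of rule 1 but the environment (word-finally) is not met → [ɡ].
/b/ (between /i/ and /a/) is in the target of rule 1 but the environment (word-finally) is not met → [b].
/n/ — between /a/ and /ɡ/, before a labial or velar stop — surfaces as [ŋ] (rule 4).
/ɡ/ (between /n/ and /e/): rule 1 targets it, but not word-finally → unchanged [ɡ].
/r/ — between /e/ and /p/; rule 3 does not apply here → [r].
Rule 1 applies to /d/ (word-final: word-finally) → [t].

[ɡibaŋɡerpuʃut]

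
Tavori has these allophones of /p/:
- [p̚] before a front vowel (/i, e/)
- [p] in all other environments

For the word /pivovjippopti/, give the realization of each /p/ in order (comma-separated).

Occurrence 1 (position 1): before a front vowel (/i, e/) → [p̚].
Occurrence 2 (position 8): no conditioning environment matches → elsewhere allophone [p].
Occurrence 3 (position 9): no conditioning environment matches → elsewhere allophone [p].
Occurrence 4 (position 11): no conditioning environment matches → elsewhere allophone [p].

[p̚], [p], [p], [p]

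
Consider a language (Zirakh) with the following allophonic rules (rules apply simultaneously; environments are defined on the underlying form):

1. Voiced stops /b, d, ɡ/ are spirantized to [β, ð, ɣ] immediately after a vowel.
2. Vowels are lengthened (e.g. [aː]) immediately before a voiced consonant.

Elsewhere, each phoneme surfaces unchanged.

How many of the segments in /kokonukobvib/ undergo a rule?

5

Segments that undergo a rule: /o/ → [oː] (rule 2); /o/ → [oː] (rule 2); /b/ → [β] (rule 1); /i/ → [iː] (rule 2); /b/ → [β] (rule 1).
All other segments surface unchanged.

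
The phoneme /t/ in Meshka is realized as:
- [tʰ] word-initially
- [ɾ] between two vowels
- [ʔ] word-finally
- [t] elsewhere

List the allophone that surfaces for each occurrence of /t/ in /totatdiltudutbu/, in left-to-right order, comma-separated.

Occurrence 1 (position 1): word-initially → [tʰ].
Occurrence 2 (position 3): between two vowels → [ɾ].
Occurrence 3 (position 5): no conditioning environment matches → elsewhere allophone [t].
Occurrence 4 (position 9): no conditioning environment matches → elsewhere allophone [t].
Occurrence 5 (position 13): no conditioning environment matches → elsewhere allophone [t].

[tʰ], [ɾ], [t], [t], [t]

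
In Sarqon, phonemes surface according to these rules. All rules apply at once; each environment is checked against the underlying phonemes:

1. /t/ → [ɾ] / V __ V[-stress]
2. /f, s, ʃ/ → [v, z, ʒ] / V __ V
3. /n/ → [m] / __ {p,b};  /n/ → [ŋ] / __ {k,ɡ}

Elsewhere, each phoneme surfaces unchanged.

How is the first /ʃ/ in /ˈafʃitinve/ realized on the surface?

[ʃ]

/ʃ/ (between /f/ and /i/) fails the environment for rule 2, so it stays [ʃ].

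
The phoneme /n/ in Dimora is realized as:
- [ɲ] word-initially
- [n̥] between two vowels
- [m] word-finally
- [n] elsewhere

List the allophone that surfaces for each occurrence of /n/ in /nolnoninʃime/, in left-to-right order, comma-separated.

Occurrence 1 (position 1): word-initially → [ɲ].
Occurrence 2 (position 4): no conditioning environment matches → elsewhere allophone [n].
Occurrence 3 (position 6): between two vowels → [n̥].
Occurrence 4 (position 8): no conditioning environment matches → elsewhere allophone [n].

[ɲ], [n], [n̥], [n]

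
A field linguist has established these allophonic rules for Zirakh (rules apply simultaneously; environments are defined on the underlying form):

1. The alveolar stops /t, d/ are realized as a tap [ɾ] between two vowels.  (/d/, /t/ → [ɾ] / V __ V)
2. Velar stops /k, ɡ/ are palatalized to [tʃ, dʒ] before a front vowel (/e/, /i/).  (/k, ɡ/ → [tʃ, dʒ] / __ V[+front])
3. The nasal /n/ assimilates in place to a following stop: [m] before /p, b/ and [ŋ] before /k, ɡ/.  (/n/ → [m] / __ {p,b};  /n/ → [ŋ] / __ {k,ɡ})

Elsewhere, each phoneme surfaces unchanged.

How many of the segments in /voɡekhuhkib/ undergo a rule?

2

Segments that undergo a rule: /ɡ/ → [dʒ] (rule 2); /k/ → [tʃ] (rule 2).
All other segments surface unchanged.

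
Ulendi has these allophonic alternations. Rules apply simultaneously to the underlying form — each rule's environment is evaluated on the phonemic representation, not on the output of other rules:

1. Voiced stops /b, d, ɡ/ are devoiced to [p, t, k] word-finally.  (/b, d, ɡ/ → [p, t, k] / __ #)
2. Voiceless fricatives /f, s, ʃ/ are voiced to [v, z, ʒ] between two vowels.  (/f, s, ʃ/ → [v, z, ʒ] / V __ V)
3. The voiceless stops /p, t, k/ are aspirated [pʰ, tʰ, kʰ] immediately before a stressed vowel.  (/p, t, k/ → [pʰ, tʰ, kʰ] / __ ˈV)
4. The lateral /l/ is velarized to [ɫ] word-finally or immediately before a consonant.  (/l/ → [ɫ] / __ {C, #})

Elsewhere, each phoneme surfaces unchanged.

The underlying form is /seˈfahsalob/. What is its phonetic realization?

/s/ (word-initial) fails the environment for rule 2, so it stays [s].
/e/ (between /s/ and /f/): no rule targets it → [e].
/f/ (between /e/ and /a/) occurs between two vowels → [v] by rule 2.
/a/ — not in any rule's target class → [a].
/h/ — not in any rule's target class → [h].
/s/ (between /h/ and /a/) fails the environment for rule 2, so it stays [s].
/a/ (between /s/ and /l/): no rule targets it → [a].
/l/ (between /a/ and /o/): rule 4 targets it, but not word-finally or immediately before a consonant → unchanged [l].
/o/ (between /l/ and /b/): no rule targets it → [o].
/b/ (word-final): word-finally, so rule 1 applies → [p].

[seˈvahsalop]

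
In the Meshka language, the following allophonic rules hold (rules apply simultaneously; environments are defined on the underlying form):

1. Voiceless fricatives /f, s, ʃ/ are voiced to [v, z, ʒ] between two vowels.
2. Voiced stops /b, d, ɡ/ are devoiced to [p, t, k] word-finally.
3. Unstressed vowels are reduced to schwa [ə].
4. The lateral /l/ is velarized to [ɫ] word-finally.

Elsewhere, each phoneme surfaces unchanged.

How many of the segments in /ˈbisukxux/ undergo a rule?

3

Segments that undergo a rule: /s/ → [z] (rule 1); /u/ → [ə] (rule 3); /u/ → [ə] (rule 3).
All other segments surface unchanged.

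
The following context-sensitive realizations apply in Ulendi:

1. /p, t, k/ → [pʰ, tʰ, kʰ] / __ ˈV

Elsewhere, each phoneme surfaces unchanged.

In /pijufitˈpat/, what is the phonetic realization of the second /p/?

[pʰ]

/p/ — between /t/ and /a/, immediately before a stressed vowel — surfaces as [pʰ] (rule 1).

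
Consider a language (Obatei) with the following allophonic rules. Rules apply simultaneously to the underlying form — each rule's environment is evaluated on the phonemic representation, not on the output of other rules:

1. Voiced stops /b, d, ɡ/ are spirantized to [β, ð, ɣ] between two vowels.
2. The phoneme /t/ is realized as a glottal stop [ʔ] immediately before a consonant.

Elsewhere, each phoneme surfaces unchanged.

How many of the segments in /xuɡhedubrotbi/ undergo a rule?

2

Segments that undergo a rule: /d/ → [ð] (rule 1); /t/ → [ʔ] (rule 2).
All other segments surface unchanged.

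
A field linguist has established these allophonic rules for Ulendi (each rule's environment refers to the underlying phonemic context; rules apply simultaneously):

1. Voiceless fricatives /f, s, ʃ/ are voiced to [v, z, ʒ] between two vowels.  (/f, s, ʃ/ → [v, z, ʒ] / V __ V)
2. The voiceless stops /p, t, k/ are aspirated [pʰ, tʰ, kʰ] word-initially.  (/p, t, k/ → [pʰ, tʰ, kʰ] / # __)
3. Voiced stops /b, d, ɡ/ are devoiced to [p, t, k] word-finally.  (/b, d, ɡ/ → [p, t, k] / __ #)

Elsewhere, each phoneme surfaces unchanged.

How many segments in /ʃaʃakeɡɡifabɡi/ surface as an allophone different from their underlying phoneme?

2

Segments that undergo a rule: /ʃ/ → [ʒ] (rule 1); /f/ → [v] (rule 1).
All other segments surface unchanged.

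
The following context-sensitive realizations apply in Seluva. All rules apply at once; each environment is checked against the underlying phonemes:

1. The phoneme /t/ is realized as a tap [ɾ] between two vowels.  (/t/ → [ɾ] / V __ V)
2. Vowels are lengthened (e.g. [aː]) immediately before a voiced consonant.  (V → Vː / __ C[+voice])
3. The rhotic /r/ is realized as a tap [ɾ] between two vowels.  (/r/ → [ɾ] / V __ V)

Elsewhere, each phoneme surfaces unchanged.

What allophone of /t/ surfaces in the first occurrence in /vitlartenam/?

/t/ (between /i/ and /l/) is in the target of rule 1 but the environment (between two vowels) is not met → [t].

[t]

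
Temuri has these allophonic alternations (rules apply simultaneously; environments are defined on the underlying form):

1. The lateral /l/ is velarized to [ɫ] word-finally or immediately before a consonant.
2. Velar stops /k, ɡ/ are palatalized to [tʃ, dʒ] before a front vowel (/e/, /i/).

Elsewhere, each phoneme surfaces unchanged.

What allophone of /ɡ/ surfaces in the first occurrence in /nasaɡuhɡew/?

/ɡ/ (between /a/ and /u/) fails the environment for rule 2, so it stays [ɡ].

[ɡ]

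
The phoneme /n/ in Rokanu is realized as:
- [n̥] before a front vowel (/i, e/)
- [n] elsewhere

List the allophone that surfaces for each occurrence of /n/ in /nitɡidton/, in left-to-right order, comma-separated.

[n̥], [n]

Occurrence 1 (position 1): before a front vowel (/i, e/) → [n̥].
Occurrence 2 (position 9): no conditioning environment matches → elsewhere allophone [n].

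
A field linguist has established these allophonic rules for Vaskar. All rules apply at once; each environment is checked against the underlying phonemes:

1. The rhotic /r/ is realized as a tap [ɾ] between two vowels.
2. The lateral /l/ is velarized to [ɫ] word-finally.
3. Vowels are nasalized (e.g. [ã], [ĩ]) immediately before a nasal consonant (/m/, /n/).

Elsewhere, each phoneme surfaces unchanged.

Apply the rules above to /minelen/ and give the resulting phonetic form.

[mĩnelẽn]

/m/ — not in any rule's target class → [m].
/i/ meets the environment for rule 3 (before a nasal consonant) → [ĩ].
/n/ (between /i/ and /e/): no rule targets it → [n].
/e/ — between /n/ and /l/; rule 3 does not apply here → [e].
/l/ (between /e/ and /e/) fails the environment for rule 2, so it stays [l].
/e/ (between /l/ and /n/): before a nasal consonant, so rule 3 applies → [ẽ].
/n/ (word-final) is unaffected → [n].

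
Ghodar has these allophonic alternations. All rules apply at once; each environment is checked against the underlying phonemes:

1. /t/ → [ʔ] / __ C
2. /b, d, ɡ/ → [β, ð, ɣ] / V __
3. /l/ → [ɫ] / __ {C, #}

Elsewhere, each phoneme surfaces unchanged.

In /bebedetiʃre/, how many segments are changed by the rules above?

2

Segments that undergo a rule: /b/ → [β] (rule 2); /d/ → [ð] (rule 2).
All other segments surface unchanged.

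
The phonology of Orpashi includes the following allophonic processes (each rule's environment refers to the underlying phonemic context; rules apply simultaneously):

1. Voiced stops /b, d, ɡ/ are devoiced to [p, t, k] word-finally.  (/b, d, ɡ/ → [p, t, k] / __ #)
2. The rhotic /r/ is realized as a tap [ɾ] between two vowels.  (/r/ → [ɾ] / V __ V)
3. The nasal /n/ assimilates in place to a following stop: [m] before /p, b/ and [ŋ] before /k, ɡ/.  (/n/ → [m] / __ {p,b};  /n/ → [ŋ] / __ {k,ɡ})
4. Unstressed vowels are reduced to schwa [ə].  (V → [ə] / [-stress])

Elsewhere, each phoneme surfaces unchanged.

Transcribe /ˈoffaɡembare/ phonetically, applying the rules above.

[ˈoffəɡəmbəɾə]

/o/ (word-initial) is in the target of rule 4 but the environment (in an unstressed syllable) is not met → [o].
/a/ meets the environment for rule 4 (in an unstressed syllable) → [ə].
/ɡ/ (between /a/ and /e/) is in the target of rule 1 but the environment (word-finally) is not met → [ɡ].
Rule 4 applies to /e/ (between /ɡ/ and /m/: in an unstressed syllable) → [ə].
/b/ (between /m/ and /a/): rule 1 targets it, but not word-finally → unchanged [b].
/a/ — between /b/ and /r/, in an unstressed syllable — surfaces as [ə] (rule 4).
/r/ meets the environment for rule 2 (between two vowels) → [ɾ].
/e/ meets the environment for rule 4 (in an unstressed syllable) → [ə].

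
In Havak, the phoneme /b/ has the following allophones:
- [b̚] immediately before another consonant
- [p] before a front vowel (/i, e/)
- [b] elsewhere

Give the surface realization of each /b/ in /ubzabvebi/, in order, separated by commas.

[b̚], [b̚], [p]

Occurrence 1 (position 2): immediately before another consonant → [b̚].
Occurrence 2 (position 5): immediately before another consonant → [b̚].
Occurrence 3 (position 8): before a front vowel (/i, e/) → [p].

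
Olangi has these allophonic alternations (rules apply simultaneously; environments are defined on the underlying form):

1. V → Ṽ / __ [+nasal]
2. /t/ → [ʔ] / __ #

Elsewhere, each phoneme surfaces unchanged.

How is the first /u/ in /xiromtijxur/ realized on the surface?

/u/ (between /x/ and /r/) fails the environment for rule 1, so it stays [u].

[u]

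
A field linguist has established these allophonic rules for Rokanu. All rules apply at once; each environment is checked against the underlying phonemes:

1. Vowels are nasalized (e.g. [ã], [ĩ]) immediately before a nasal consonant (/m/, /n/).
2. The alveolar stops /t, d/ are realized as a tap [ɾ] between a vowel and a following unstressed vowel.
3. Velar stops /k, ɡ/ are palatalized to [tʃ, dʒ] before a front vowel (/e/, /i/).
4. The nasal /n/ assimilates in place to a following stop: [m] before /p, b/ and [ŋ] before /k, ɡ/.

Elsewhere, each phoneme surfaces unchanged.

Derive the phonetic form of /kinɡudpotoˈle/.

/k/ (word-initial) occurs before a front vowel → [tʃ] by rule 3.
/i/ — between /k/ and /n/, before a nasal consonant — surfaces as [ĩ] (rule 1).
/n/ (between /i/ and /ɡ/): before a labial or velar stop, so rule 4 applies → [ŋ].
/ɡ/ — between /n/ and /u/; rule 3 does not apply here → [ɡ].
/u/ (between /ɡ/ and /d/): rule 1 targets it, but not before a nasal consonant → unchanged [u].
/d/ (between /u/ and /p/) is in the target of rule 2 but the environment (between a vowel and a following unstressed vowel) is not met → [d].
/o/ (between /p/ and /t/): rule 1 targets it, but not before a nasal consonant → unchanged [o].
Rule 2 applies to /t/ (between /o/ and /o/: between a vowel and a following unstressed vowel) → [ɾ].
/o/ (between /t/ and /l/) is in the target of rule 1 but the environment (before a nasal consonant) is not met → [o].
/e/ (word-final): rule 1 targets it, but not before a nasal consonant → unchanged [e].

[tʃĩŋɡudpoɾoˈle]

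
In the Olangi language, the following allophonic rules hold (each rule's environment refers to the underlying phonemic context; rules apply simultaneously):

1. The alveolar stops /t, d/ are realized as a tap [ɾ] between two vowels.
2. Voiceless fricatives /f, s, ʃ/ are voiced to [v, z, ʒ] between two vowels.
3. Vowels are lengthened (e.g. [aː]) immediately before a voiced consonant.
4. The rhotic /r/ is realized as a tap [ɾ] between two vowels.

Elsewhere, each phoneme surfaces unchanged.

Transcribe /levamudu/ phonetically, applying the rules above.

[leːvaːmuːɾu]

/l/ stays [l].
/e/ — between /l/ and /v/, before a voiced consonant — surfaces as [eː] (rule 3).
/v/ stays [v].
/a/ — between /v/ and /m/, before a voiced consonant — surfaces as [aː] (rule 3).
/m/ (between /a/ and /u/): no rule targets it → [m].
/u/ (between /m/ and /d/) occurs before a voiced consonant → [uː] by rule 3.
/d/ — between /u/ and /u/, between two vowels — surfaces as [ɾ] (rule 1).
/u/ (word-final) fails the environment for rule 3, so it stays [u].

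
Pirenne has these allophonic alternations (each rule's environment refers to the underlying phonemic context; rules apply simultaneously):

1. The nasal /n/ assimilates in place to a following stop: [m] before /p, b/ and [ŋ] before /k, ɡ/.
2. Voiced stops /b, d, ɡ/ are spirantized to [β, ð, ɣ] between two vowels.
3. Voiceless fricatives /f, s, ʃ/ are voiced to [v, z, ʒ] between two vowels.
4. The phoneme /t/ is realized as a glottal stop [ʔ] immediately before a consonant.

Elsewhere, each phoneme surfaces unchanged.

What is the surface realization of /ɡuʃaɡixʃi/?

/ɡ/ (word-initial): rule 2 targets it, but not between two vowels → unchanged [ɡ].
/u/ — not in any rule's target class → [u].
/ʃ/ meets the environment for rule 3 (between two vowels) → [ʒ].
/a/ (between /ʃ/ and /ɡ/): no rule targets it → [a].
/ɡ/ meets the environment for rule 2 (between two vowels) → [ɣ].
/i/ (between /ɡ/ and /x/) is unaffected → [i].
/x/ stays [x].
/ʃ/ (between /x/ and /i/) is in the target of rule 3 but the environment (between two vowels) is not met → [ʃ].
/i/ stays [i].

[ɡuʒaɣixʃi]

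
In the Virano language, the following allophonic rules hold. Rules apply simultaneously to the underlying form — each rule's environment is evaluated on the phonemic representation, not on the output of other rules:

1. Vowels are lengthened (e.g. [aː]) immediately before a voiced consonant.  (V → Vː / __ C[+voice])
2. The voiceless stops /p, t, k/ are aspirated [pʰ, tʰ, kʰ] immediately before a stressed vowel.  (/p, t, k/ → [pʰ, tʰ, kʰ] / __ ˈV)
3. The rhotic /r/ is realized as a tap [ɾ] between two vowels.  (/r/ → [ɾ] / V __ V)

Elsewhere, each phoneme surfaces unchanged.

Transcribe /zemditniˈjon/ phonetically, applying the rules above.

[zeːmditniːˈjoːn]

/z/ (word-initial): no rule targets it → [z].
/e/ (between /z/ and /m/): before a voiced consonant, so rule 1 applies → [eː].
/m/ (between /e/ and /d/) is unaffected → [m].
/d/ stays [d].
/i/ (between /d/ and /t/) fails the environment for rule 1, so it stays [i].
/t/ (between /i/ and /n/) fails the environment for rule 2, so it stays [t].
/n/ — not in any rule's target class → [n].
/i/ — between /n/ and /j/, before a voiced consonant — surfaces as [iː] (rule 1).
/j/ — not in any rule's target class → [j].
/o/ (between /j/ and /n/): before a voiced consonant, so rule 1 applies → [oː].
/n/ stays [n].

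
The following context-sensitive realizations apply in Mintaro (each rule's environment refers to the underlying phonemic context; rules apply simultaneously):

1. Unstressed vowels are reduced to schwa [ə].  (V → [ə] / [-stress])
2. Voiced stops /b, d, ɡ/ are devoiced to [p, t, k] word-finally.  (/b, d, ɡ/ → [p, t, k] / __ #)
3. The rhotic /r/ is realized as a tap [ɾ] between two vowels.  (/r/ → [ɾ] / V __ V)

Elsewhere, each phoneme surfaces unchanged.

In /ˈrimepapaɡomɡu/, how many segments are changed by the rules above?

5

Segments that undergo a rule: /e/ → [ə] (rule 1); /a/ → [ə] (rule 1); /a/ → [ə] (rule 1); /o/ → [ə] (rule 1); /u/ → [ə] (rule 1).
All other segments surface unchanged.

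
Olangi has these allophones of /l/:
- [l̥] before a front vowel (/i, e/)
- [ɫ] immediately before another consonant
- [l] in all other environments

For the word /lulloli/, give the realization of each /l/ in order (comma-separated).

Occurrence 1 (position 1): no conditioning environment matches → elsewhere allophone [l].
Occurrence 2 (position 3): immediately before another consonant → [ɫ].
Occurrence 3 (position 4): no conditioning environment matches → elsewhere allophone [l].
Occurrence 4 (position 6): before a front vowel (/i, e/) → [l̥].

[l], [ɫ], [l], [l̥]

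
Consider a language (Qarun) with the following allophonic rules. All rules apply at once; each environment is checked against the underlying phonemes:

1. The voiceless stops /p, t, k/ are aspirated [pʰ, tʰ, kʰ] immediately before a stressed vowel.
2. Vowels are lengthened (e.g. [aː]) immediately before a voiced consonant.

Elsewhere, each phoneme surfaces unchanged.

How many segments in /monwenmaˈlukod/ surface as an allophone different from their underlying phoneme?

Segments that undergo a rule: /o/ → [oː] (rule 2); /e/ → [eː] (rule 2); /a/ → [aː] (rule 2); /o/ → [oː] (rule 2).
All other segments surface unchanged.

4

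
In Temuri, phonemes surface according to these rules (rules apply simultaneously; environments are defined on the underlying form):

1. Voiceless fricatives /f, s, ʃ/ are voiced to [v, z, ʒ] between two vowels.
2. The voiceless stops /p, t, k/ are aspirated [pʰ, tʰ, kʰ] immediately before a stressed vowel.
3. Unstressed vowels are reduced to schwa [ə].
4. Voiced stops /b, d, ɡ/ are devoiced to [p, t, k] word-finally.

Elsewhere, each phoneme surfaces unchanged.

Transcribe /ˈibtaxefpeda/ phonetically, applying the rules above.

/i/ (word-initial) fails the environment for rule 3, so it stays [i].
/b/ (between /i/ and /t/) fails the environment for rule 4, so it stays [b].
/t/ (between /b/ and /a/) is in the target of rule 2 but the environment (immediately before a stressed vowel) is not met → [t].
Rule 3 applies to /a/ (between /t/ and /x/: in an unstressed syllable) → [ə].
/x/ (between /a/ and /e/) is unaffected → [x].
/e/ (between /x/ and /f/) occurs in an unstressed syllable → [ə] by rule 3.
/f/ (between /e/ and /p/) is in the target of rule 1 but the environment (between two vowels) is not met → [f].
/p/ (between /f/ and /e/) is in the target of rule 2 but the environment (immediately before a stressed vowel) is not met → [p].
/e/ meets the environment for rule 3 (in an unstressed syllable) → [ə].
/d/ — between /e/ and /a/; rule 4 does not apply here → [d].
/a/ (word-final) occurs in an unstressed syllable → [ə] by rule 3.

[ˈibtəxəfpədə]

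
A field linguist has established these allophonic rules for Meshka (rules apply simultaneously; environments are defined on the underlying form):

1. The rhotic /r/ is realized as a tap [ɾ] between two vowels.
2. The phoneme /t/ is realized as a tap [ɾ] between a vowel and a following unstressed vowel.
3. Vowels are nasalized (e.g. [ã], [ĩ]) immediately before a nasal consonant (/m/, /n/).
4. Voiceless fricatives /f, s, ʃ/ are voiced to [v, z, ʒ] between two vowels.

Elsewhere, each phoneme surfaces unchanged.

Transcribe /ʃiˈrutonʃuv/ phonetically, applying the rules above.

[ʃiˈɾuɾõnʃuv]

/ʃ/ — word-initial; rule 4 does not apply here → [ʃ].
/i/ (between /ʃ/ and /r/) is in the target of rule 3 but the environment (before a nasal consonant) is not met → [i].
/r/ meets the environment for rule 1 (between two vowels) → [ɾ].
/u/ (between /r/ and /t/): rule 3 targets it, but not before a nasal consonant → unchanged [u].
/t/ (between /u/ and /o/): between a vowel and a following unstressed vowel, so rule 2 applies → [ɾ].
/o/ (between /t/ and /n/) occurs before a nasal consonant → [õ] by rule 3.
/n/ — not in any rule's target class → [n].
/ʃ/ (between /n/ and /u/) fails the environment for rule 4, so it stays [ʃ].
/u/ (between /ʃ/ and /v/) fails the environment for rule 3, so it stays [u].
/v/ (word-final): no rule targets it → [v].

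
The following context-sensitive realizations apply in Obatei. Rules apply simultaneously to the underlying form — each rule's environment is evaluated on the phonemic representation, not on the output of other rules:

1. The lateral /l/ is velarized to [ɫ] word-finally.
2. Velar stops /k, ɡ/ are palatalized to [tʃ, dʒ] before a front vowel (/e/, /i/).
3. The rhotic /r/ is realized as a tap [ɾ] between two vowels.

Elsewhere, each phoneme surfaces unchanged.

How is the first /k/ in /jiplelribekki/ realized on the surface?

/k/ (between /e/ and /k/): rule 2 targets it, but not before a front vowel → unchanged [k].

[k]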